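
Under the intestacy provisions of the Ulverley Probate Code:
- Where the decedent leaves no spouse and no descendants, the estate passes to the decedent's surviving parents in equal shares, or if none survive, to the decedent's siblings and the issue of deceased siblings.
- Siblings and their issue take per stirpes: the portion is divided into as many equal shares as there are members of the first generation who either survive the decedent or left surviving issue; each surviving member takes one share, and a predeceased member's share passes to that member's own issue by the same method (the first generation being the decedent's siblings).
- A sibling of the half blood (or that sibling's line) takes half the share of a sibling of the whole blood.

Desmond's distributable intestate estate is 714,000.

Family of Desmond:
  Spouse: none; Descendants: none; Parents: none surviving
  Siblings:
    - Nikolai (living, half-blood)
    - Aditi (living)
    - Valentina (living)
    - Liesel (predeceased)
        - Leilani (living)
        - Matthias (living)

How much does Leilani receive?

The entire 714,000 passes to the siblings and their issue.
Counting each half-blood sibling's line as half a unit, there are 7/2 units in 714,000, so one unit is 204,000. Whole-blood lines (Aditi, Valentina, and Liesel) take 204,000 each; half-blood lines (Nikolai) take 102,000 each.
Liesel's share (204,000) is divided into 2 shares of 102,000: Leilani and Matthias each take 102,000.

Leilani receives 102,000.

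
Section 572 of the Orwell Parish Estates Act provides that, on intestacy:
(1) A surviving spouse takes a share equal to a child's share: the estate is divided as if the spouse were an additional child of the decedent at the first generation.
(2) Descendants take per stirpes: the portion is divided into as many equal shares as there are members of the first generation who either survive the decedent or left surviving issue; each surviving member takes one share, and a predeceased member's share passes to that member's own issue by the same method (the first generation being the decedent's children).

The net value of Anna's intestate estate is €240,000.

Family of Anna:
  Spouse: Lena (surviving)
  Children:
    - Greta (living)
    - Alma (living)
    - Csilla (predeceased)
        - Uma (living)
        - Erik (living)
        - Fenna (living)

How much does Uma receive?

The spouse counts as an additional share at the children's level, so there are 4 primary shares of €60,000. Lena takes one such share (€60,000).
The children's combined portion (€180,000) is divided into 3 shares of €60,000: Greta and Alma each take €60,000; Csilla's €60,000 share passes to Csilla's issue.
Csilla's share (€60,000) is divided into 3 shares of €20,000: Uma, Erik, and Fenna each take €20,000.

Uma receives €20,000.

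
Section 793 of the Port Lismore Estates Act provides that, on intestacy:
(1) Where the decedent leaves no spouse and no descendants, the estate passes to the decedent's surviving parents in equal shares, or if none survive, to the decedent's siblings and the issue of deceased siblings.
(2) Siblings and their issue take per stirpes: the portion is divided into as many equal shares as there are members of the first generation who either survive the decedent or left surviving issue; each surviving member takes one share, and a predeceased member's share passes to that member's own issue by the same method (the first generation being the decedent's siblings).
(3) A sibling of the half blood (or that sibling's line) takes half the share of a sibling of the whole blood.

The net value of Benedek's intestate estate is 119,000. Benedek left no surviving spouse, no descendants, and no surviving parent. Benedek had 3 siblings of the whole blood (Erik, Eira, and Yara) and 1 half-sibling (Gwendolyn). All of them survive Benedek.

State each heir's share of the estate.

Erik: 34,000; Gwendolyn: 17,000; Eira: 34,000; Yara: 34,000

The entire 119,000 passes to the siblings and their issue.
Counting each half-blood sibling's line as half a unit, there are 7/2 units in 119,000, so one unit is 34,000. Whole-blood lines (Erik, Eira, and Yara) take 34,000 each; half-blood lines (Gwendolyn) take 17,000 each.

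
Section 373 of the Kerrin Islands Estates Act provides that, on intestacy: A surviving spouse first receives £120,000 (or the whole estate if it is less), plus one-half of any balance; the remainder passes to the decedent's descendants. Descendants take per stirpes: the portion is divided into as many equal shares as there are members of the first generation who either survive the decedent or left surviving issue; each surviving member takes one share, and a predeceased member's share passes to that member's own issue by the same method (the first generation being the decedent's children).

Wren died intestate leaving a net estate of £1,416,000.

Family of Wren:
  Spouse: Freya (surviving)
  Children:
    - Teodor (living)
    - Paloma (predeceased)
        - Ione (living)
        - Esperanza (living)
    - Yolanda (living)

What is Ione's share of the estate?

Ione receives £108,000.

Freya first takes £120,000, leaving a balance of £1,296,000. Freya then takes one-half of the balance (£648,000), for a total of £768,000. The remaining £648,000 passes to the descendants.
The descendants' portion (£648,000) is divided into 3 shares of £216,000: Teodor and Yolanda each take £216,000; Paloma's £216,000 share passes to Paloma's issue.
Paloma's share (£216,000) is divided into 2 shares of £108,000: Ione and Esperanza each take £108,000.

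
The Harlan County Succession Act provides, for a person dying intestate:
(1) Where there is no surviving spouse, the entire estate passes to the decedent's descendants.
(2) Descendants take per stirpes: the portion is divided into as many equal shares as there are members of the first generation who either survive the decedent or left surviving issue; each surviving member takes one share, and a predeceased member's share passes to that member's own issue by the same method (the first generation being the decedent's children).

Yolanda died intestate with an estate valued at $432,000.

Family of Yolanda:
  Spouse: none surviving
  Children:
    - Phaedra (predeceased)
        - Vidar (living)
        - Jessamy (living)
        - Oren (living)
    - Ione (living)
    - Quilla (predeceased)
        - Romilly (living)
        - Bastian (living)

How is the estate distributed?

The entire $432,000 passes to the descendants.
That amount ($432,000) is divided into 3 shares of $144,000: Ione takes $144,000; Phaedra's $144,000 share passes to Phaedra's issue; Quilla's $144,000 share passes to Quilla's issue.
Phaedra's share ($144,000) is divided into 3 shares of $48,000: Vidar, Jessamy, and Oren each take $48,000.
Quilla's share ($144,000) is divided into 2 shares of $72,000: Romilly and Bastian each take $72,000.

Vidar: $48,000; Jessamy: $48,000; Oren: $48,000; Ione: $144,000; Romilly: $72,000; Bastian: $72,000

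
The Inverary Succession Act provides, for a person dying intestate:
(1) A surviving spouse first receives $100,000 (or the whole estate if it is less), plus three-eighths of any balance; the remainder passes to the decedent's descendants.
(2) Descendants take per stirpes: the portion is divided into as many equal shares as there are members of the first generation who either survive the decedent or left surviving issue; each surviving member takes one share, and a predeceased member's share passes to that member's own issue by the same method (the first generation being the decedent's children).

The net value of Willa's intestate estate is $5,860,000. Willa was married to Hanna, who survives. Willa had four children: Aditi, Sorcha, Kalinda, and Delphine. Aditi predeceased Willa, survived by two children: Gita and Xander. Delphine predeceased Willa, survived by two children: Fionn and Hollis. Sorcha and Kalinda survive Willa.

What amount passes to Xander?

Hanna first takes $100,000, leaving a balance of $5,760,000. Hanna then takes three-eighths of the balance ($2,160,000), for a total of $2,260,000. The remaining $3,600,000 passes to the descendants.
The descendants' portion ($3,600,000) is divided into 4 shares of $900,000: Sorcha and Kalinda each take $900,000; Aditi's $900,000 share passes to Aditi's issue; Delphine's $900,000 share passes to Delphine's issue.
Aditi's share ($900,000) is divided into 2 shares of $450,000: Gita and Xander each take $450,000.
Delphine's share ($900,000) is divided into 2 shares of $450,000: Fionn and Hollis each take $450,000.

Xander receives $450,000.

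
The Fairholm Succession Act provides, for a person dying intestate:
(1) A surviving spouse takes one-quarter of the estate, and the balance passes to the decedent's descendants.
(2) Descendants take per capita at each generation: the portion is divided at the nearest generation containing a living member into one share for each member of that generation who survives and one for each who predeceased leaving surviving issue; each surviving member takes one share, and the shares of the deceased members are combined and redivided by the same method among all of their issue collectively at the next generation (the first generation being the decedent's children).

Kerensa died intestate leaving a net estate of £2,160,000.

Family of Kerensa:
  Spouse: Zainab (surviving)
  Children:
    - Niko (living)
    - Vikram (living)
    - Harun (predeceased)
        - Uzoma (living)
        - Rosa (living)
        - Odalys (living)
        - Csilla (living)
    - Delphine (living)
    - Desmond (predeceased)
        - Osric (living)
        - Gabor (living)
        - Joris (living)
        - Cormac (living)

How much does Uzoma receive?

Uzoma receives £81,000.

Zainab takes one-quarter of £2,160,000 = £540,000. The remaining £1,620,000 passes to the descendants.
The descendants' portion (£1,620,000) is divided at the children's generation into 5 shares of £324,000. Niko, Vikram, and Delphine each take £324,000. The 2 shares of the deceased (Harun and Desmond) are combined into a pool of £648,000.
That pool (£648,000) is divided at the grandchildren's generation equally among Uzoma, Rosa, Odalys, Csilla, Osric, Gabor, Joris, and Cormac: £81,000 each.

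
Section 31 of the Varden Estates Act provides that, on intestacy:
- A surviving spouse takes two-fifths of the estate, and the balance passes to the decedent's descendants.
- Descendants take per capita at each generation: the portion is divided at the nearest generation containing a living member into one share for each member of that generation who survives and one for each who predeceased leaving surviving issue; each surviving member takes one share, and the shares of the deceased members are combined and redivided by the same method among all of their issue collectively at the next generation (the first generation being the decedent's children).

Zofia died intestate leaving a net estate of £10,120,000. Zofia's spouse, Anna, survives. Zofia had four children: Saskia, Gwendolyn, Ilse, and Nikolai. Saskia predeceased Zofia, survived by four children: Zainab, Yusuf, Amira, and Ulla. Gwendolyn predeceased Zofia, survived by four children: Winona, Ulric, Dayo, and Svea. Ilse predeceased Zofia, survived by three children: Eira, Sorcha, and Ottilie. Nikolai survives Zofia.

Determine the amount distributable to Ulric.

Anna takes two-fifths of £10,120,000 = £4,048,000. The remaining £6,072,000 passes to the descendants.
The descendants' portion (£6,072,000) is divided at the children's generation into 4 shares of £1,518,000. Nikolai takes £1,518,000. The 3 shares of the deceased (Saskia, Gwendolyn, and Ilse) are combined into a pool of £4,554,000.
That pool (£4,554,000) is divided at the grandchildren's generation equally among Zainab, Yusuf, Amira, Ulla, Winona, Ulric, Dayo, Svea, Eira, Sorcha, and Ottilie: £414,000 each.

Ulric receives £414,000.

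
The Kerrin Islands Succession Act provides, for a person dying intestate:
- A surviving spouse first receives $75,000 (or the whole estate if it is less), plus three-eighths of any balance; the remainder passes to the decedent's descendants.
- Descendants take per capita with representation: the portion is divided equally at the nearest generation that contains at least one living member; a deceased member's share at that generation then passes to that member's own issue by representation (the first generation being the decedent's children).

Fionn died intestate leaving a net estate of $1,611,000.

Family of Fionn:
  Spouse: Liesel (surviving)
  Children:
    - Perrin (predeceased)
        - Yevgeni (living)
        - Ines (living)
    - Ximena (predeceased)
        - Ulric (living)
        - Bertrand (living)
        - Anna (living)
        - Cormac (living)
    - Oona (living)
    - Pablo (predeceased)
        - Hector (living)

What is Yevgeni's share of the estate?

Liesel first takes $75,000, leaving a balance of $1,536,000. Liesel then takes three-eighths of the balance ($576,000), for a total of $651,000. The remaining $960,000 passes to the descendants.
The descendants' portion ($960,000) is divided into 4 shares of $240,000: Oona takes $240,000; Perrin's $240,000 share passes to Perrin's issue; Ximena's $240,000 share passes to Ximena's issue; Pablo's $240,000 share passes to Pablo's issue.
Perrin's share ($240,000) is divided into 2 shares of $120,000: Yevgeni and Ines each take $120,000.
Ximena's share ($240,000) is divided into 4 shares of $60,000: Ulric, Bertrand, Anna, and Cormac each take $60,000.
Pablo's share ($240,000) passes entirely to Hector.

Yevgeni receives $120,000.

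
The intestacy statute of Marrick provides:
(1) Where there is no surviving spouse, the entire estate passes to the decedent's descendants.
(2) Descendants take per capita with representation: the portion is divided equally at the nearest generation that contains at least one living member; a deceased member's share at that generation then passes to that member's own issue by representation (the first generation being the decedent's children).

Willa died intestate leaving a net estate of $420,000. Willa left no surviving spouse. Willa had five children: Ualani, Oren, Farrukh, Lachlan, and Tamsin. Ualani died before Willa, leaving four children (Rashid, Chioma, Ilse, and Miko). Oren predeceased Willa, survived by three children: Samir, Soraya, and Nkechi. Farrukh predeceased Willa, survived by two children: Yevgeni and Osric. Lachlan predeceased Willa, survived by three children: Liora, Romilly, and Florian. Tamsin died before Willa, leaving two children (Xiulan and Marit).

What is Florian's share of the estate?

The entire $420,000 passes to the descendants.
No child survives, so the initial division is made at the grandchildren's generation.
That amount ($420,000) is divided into 14 shares of $30,000: Rashid, Chioma, Ilse, Miko, Samir, Soraya, Nkechi, Yevgeni, Osric, Liora, Romilly, Florian, Xiulan, and Marit each take $30,000.

Florian receives $30,000.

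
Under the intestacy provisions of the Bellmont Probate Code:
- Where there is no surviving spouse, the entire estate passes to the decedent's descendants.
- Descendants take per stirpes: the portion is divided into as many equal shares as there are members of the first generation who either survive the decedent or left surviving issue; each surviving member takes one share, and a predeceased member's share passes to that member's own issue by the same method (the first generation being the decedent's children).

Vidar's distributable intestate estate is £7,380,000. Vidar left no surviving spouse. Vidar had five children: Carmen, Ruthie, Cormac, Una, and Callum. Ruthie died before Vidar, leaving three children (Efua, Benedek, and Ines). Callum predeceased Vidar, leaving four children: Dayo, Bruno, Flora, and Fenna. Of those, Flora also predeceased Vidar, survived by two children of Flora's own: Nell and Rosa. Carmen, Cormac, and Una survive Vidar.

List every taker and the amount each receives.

The entire £7,380,000 passes to the descendants.
That amount (£7,380,000) is divided into 5 shares of £1,476,000: Carmen, Cormac, and Una each take £1,476,000; Ruthie's £1,476,000 share passes to Ruthie's issue; Callum's £1,476,000 share passes to Callum's issue.
Ruthie's share (£1,476,000) is divided into 3 shares of £492,000: Efua, Benedek, and Ines each take £492,000.
Callum's share (£1,476,000) is divided into 4 shares of £369,000: Dayo, Bruno, and Fenna each take £369,000; Flora's £369,000 share passes to Flora's issue.
Flora's share (£369,000) is divided into 2 shares of £184,500: Nell and Rosa each take £184,500.

Carmen: £1,476,000; Efua: £492,000; Benedek: £492,000; Ines: £492,000; Cormac: £1,476,000; Una: £1,476,000; Dayo: £369,000; Bruno: £369,000; Nell: £184,500; Rosa: £184,500; Fenna: £369,000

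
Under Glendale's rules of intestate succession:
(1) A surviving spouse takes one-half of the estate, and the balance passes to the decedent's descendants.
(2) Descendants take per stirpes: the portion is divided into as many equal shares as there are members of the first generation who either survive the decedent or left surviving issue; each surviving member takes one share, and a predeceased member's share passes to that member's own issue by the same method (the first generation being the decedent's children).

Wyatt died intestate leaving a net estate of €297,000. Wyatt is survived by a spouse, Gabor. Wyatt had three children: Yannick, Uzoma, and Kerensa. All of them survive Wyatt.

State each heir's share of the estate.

Gabor takes one-half of €297,000 = €148,500. The remaining €148,500 passes to the descendants.
The descendants' portion (€148,500) is divided into 3 shares of €49,500: Yannick, Uzoma, and Kerensa each take €49,500.

Gabor: €148,500; Yannick: €49,500; Uzoma: €49,500; Kerensa: €49,500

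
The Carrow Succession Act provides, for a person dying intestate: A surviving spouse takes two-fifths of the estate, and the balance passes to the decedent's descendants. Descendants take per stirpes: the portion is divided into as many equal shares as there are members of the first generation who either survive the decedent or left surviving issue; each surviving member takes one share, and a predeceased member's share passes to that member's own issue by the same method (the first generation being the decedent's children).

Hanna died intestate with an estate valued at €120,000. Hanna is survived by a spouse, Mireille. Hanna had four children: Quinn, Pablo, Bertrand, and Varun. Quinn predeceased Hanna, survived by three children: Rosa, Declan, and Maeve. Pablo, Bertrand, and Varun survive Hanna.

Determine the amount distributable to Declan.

Declan receives €6,000.

Mireille takes two-fifths of €120,000 = €48,000. The remaining €72,000 passes to the descendants.
The descendants' portion (€72,000) is divided into 4 shares of €18,000: Pablo, Bertrand, and Varun each take €18,000; Quinn's €18,000 share passes to Quinn's issue.
Quinn's share (€18,000) is divided into 3 shares of €6,000: Rosa, Declan, and Maeve each take €6,000.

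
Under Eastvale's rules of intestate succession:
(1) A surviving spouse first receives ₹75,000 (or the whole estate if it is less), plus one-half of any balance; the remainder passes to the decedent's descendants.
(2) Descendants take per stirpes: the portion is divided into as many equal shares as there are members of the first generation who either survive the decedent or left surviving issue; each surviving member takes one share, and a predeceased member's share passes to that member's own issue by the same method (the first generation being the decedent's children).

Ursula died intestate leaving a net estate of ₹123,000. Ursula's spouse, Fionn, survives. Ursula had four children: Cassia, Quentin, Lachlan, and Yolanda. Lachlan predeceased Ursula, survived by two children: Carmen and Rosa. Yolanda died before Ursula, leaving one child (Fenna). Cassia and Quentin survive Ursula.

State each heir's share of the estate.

Fionn first takes ₹75,000, leaving a balance of ₹48,000. Fionn then takes one-half of the balance (₹24,000), for a total of ₹99,000. The remaining ₹24,000 passes to the descendants.
The descendants' portion (₹24,000) is divided into 4 shares of ₹6,000: Cassia and Quentin each take ₹6,000; Lachlan's ₹6,000 share passes to Lachlan's issue; Yolanda's ₹6,000 share passes to Yolanda's issue.
Lachlan's share (₹6,000) is divided into 2 shares of ₹3,000: Carmen and Rosa each take ₹3,000.
Yolanda's share (₹6,000) passes entirely to Fenna.

Fionn: ₹99,000; Cassia: ₹6,000; Quentin: ₹6,000; Carmen: ₹3,000; Rosa: ₹3,000; Fenna: ₹6,000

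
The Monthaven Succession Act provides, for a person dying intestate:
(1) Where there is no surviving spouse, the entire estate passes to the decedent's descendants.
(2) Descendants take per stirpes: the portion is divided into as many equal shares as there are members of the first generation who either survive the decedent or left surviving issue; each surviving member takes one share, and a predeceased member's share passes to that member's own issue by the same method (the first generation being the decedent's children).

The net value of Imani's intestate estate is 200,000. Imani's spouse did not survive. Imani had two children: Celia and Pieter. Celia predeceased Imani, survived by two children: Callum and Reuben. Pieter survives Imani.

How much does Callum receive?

Callum receives 50,000.

The entire 200,000 passes to the descendants.
That amount (200,000) is divided into 2 shares of 100,000: Pieter takes 100,000; Celia's 100,000 share passes to Celia's issue.
Celia's share (100,000) is divided into 2 shares of 50,000: Callum and Reuben each take 50,000.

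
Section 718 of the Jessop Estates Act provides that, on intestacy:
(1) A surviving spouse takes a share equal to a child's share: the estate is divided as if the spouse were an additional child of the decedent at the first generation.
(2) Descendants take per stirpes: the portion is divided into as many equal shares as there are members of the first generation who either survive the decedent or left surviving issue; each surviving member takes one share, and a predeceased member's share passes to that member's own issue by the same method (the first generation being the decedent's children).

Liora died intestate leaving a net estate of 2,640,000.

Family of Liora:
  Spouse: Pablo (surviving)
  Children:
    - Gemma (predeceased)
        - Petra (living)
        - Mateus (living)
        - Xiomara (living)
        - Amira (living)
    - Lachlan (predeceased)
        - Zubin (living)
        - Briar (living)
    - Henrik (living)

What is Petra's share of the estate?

Petra receives 165,000.

The spouse counts as an additional share at the children's level, so there are 4 primary shares of 660,000. Pablo takes one such share (660,000).
The children's combined portion (1,980,000) is divided into 3 shares of 660,000: Henrik takes 660,000; Gemma's 660,000 share passes to Gemma's issue; Lachlan's 660,000 share passes to Lachlan's issue.
Gemma's share (660,000) is divided into 4 shares of 165,000: Petra, Mateus, Xiomara, and Amira each take 165,000.
Lachlan's share (660,000) is divided into 2 shares of 330,000: Zubin and Briar each take 330,000.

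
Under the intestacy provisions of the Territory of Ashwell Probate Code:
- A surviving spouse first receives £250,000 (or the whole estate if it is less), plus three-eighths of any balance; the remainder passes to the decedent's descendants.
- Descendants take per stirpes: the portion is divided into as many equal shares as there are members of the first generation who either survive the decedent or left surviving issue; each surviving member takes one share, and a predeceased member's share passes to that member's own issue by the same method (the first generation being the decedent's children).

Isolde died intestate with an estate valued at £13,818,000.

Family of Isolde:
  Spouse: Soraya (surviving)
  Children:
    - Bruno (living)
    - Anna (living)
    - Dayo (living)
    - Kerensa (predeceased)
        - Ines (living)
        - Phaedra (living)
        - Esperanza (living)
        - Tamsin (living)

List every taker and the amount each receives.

Soraya first takes £250,000, leaving a balance of £13,568,000. Soraya then takes three-eighths of the balance (£5,088,000), for a total of £5,338,000. The remaining £8,480,000 passes to the descendants.
The descendants' portion (£8,480,000) is divided into 4 shares of £2,120,000: Bruno, Anna, and Dayo each take £2,120,000; Kerensa's £2,120,000 share passes to Kerensa's issue.
Kerensa's share (£2,120,000) is divided into 4 shares of £530,000: Ines, Phaedra, Esperanza, and Tamsin each take £530,000.

Soraya: £5,338,000; Bruno: £2,120,000; Anna: £2,120,000; Dayo: £2,120,000; Ines: £530,000; Phaedra: £530,000; Esperanza: £530,000; Tamsin: £530,000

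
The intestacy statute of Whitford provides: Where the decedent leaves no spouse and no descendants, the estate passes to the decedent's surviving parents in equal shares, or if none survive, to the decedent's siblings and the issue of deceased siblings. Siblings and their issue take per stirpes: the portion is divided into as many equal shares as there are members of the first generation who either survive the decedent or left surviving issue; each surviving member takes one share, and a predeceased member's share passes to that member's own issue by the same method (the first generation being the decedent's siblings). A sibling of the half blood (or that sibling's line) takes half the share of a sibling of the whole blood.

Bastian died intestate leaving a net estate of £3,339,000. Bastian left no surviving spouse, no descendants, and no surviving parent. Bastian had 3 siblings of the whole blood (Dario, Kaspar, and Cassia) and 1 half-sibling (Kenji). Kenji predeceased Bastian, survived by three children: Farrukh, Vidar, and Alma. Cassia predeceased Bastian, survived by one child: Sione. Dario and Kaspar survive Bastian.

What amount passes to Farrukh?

Farrukh receives £159,000.

The entire £3,339,000 passes to the siblings and their issue.
Counting each half-blood sibling's line as half a unit, there are 7/2 units in £3,339,000, so one unit is £954,000. Whole-blood lines (Dario, Kaspar, and Cassia) take £954,000 each; half-blood lines (Kenji) take £477,000 each.
Kenji's share (£477,000) is divided into 3 shares of £159,000: Farrukh, Vidar, and Alma each take £159,000.
Cassia's share (£954,000) passes entirely to Sione.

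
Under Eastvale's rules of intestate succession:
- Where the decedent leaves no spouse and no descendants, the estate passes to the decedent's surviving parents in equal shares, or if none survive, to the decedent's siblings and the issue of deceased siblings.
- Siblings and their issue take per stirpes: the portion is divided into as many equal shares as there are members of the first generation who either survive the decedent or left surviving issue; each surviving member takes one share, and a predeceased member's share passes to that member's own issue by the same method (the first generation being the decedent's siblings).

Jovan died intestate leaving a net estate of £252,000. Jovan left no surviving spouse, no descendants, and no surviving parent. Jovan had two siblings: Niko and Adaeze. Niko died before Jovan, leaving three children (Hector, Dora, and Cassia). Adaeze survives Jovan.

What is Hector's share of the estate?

The entire £252,000 passes to the siblings and their issue.
That amount (£252,000) is divided into 2 shares of £126,000: Adaeze takes £126,000; Niko's £126,000 share passes to Niko's issue.
Niko's share (£126,000) is divided into 3 shares of £42,000: Hector, Dora, and Cassia each take £42,000.

Hector receives £42,000.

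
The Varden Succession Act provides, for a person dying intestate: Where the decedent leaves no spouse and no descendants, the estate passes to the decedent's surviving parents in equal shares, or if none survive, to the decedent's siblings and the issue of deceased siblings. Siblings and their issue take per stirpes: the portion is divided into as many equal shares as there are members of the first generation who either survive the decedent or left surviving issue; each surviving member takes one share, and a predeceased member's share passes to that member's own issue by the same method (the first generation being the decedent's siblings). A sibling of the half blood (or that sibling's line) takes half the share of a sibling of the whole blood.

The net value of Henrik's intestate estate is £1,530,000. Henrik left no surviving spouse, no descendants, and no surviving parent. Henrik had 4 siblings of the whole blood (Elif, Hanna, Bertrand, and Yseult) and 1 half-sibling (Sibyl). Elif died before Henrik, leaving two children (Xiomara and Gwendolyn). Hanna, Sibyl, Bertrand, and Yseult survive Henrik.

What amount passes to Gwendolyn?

The entire £1,530,000 passes to the siblings and their issue.
Counting each half-blood sibling's line as half a unit, there are 9/2 units in £1,530,000, so one unit is £340,000. Whole-blood lines (Elif, Hanna, Bertrand, and Yseult) take £340,000 each; half-blood lines (Sibyl) take £170,000 each.
Elif's share (£340,000) is divided into 2 shares of £170,000: Xiomara and Gwendolyn each take £170,000.

Gwendolyn receives £170,000.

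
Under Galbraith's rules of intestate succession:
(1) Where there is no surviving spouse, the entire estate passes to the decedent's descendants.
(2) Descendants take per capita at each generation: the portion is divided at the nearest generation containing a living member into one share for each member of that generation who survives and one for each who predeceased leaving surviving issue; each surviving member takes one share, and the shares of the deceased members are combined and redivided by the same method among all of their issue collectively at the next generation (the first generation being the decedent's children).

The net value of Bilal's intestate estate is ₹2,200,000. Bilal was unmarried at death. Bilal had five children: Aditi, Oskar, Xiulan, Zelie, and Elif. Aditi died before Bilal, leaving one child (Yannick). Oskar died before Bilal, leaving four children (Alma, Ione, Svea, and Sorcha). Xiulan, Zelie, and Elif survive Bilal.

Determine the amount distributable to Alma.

Alma receives ₹176,000.

The entire ₹2,200,000 passes to the descendants.
That amount (₹2,200,000) is divided at the children's generation into 5 shares of ₹440,000. Xiulan, Zelie, and Elif each take ₹440,000. The 2 shares of the deceased (Aditi and Oskar) are combined into a pool of ₹880,000.
That pool (₹880,000) is divided at the grandchildren's generation equally among Yannick, Alma, Ione, Svea, and Sorcha: ₹176,000 each.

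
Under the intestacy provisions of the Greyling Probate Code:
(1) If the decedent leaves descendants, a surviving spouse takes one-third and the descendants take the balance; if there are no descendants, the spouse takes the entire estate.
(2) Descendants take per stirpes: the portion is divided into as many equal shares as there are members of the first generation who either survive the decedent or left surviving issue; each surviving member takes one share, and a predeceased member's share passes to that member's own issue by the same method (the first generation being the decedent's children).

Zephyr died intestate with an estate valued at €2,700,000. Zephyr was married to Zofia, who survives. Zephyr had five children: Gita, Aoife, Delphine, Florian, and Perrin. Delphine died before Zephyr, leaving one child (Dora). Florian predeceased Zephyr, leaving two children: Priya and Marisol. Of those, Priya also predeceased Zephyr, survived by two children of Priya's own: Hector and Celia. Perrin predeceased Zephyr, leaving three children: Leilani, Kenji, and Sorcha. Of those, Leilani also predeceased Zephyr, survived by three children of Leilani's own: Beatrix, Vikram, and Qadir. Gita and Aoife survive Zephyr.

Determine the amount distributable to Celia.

Celia receives €90,000.

Zofia takes one-third of €2,700,000 = €900,000. The remaining €1,800,000 passes to the descendants.
The descendants' portion (€1,800,000) is divided into 5 shares of €360,000: Gita and Aoife each take €360,000; Delphine's €360,000 share passes to Delphine's issue; Florian's €360,000 share passes to Florian's issue; Perrin's €360,000 share passes to Perrin's issue.
Delphine's share (€360,000) passes entirely to Dora.
Florian's share (€360,000) is divided into 2 shares of €180,000: Marisol takes €180,000; Priya's €180,000 share passes to Priya's issue.
Priya's share (€180,000) is divided into 2 shares of €90,000: Hector and Celia each take €90,000.
Perrin's share (€360,000) is divided into 3 shares of €120,000: Kenji and Sorcha each take €120,000; Leilani's €120,000 share passes to Leilani's issue.
Leilani's share (€120,000) is divided into 3 shares of €40,000: Beatrix, Vikram, and Qadir each take €40,000.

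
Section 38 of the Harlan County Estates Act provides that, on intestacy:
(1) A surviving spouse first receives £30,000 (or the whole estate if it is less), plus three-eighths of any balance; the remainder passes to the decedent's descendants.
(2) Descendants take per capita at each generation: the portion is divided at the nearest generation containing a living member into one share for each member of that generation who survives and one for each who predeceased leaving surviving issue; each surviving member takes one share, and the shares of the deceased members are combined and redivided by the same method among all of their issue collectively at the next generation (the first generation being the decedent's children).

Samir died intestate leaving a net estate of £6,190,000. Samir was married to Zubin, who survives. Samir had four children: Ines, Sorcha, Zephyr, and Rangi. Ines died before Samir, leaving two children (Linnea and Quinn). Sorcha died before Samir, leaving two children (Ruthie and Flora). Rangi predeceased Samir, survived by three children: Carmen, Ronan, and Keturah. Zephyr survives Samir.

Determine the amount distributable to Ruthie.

Zubin first takes £30,000, leaving a balance of £6,160,000. Zubin then takes three-eighths of the balance (£2,310,000), for a total of £2,340,000. The remaining £3,850,000 passes to the descendants.
The descendants' portion (£3,850,000) is divided at the children's generation into 4 shares of £962,500. Zephyr takes £962,500. The 3 shares of the deceased (Ines, Sorcha, and Rangi) are combined into a pool of £2,887,500.
That pool (£2,887,500) is divided at the grandchildren's generation equally among Linnea, Quinn, Ruthie, Flora, Carmen, Ronan, and Keturah: £412,500 each.

Ruthie receives £412,500.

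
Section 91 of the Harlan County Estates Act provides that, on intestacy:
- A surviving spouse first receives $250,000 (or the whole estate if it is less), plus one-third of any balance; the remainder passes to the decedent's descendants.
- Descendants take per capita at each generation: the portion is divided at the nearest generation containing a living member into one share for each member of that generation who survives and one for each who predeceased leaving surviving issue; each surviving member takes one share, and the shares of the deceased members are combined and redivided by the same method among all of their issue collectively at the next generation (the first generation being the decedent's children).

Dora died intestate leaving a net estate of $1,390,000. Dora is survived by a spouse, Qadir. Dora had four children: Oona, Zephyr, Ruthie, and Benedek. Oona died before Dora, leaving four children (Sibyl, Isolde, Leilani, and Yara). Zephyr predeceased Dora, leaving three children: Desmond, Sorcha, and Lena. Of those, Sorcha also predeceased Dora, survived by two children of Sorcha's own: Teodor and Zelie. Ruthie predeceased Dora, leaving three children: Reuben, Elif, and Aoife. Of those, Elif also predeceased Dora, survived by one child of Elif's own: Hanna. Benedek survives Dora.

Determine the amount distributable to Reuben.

Qadir first takes $250,000, leaving a balance of $1,140,000. Qadir then takes one-third of the balance ($380,000), for a total of $630,000. The remaining $760,000 passes to the descendants.
The descendants' portion ($760,000) is divided at the children's generation into 4 shares of $190,000. Benedek takes $190,000. The 3 shares of the deceased (Oona, Zephyr, and Ruthie) are combined into a pool of $570,000.
That pool ($570,000) is divided at the grandchildren's generation into 10 shares of $57,000. Sibyl, Isolde, Leilani, Yara, Desmond, Lena, Reuben, and Aoife each take $57,000. The 2 shares of the deceased (Sorcha and Elif) are combined into a pool of $114,000.
That pool ($114,000) is divided at the great-grandchildren's generation equally among Teodor, Zelie, and Hanna: $38,000 each.

Reuben receives $57,000.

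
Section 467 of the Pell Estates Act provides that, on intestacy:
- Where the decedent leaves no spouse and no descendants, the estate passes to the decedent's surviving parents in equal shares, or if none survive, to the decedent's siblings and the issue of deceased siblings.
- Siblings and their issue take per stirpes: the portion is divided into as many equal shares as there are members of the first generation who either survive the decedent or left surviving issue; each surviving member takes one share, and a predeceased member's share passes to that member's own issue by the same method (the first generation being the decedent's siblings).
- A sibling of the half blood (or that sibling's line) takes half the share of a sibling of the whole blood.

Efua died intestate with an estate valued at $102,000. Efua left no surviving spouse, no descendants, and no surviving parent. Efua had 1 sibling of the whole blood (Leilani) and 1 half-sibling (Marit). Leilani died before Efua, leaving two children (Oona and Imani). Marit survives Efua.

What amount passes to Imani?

Imani receives $34,000.

The entire $102,000 passes to the siblings and their issue.
Counting each half-blood sibling's line as half a unit, there are 3/2 units in $102,000, so one unit is $68,000. Whole-blood lines (Leilani) take $68,000 each; half-blood lines (Marit) take $34,000 each.
Leilani's share ($68,000) is divided into 2 shares of $34,000: Oona and Imani each take $34,000.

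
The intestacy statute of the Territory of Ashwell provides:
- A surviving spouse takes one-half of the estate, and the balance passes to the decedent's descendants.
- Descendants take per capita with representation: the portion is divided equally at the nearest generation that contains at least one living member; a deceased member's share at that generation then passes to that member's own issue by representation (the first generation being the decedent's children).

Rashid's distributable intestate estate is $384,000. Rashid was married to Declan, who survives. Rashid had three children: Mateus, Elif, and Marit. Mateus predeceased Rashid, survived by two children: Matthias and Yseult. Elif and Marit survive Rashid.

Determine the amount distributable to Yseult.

Yseult receives $32,000.

Declan takes one-half of $384,000 = $192,000. The remaining $192,000 passes to the descendants.
The descendants' portion ($192,000) is divided into 3 shares of $64,000: Elif and Marit each take $64,000; Mateus's $64,000 share passes to Mateus's issue.
Mateus's share ($64,000) is divided into 2 shares of $32,000: Matthias and Yseult each take $32,000.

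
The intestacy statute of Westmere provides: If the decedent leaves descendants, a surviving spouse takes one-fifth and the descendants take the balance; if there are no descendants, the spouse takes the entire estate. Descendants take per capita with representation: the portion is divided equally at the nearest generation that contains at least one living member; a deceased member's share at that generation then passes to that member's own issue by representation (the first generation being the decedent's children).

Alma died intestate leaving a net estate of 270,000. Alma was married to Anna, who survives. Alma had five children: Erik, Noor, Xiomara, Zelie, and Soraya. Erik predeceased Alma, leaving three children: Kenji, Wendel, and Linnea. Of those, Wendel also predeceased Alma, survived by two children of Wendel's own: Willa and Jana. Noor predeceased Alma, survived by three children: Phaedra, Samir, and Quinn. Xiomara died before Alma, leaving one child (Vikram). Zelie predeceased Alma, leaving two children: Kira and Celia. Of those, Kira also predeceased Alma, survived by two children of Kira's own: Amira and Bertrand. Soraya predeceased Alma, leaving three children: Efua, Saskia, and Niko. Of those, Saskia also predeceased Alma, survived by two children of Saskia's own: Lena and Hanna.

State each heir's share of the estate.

Anna: 54,000; Kenji: 18,000; Willa: 9,000; Jana: 9,000; Linnea: 18,000; Phaedra: 18,000; Samir: 18,000; Quinn: 18,000; Vikram: 18,000; Amira: 9,000; Bertrand: 9,000; Celia: 18,000; Efua: 18,000; Lena: 9,000; Hanna: 9,000; Niko: 18,000

Anna takes one-fifth of 270,000 = 54,000. The remaining 216,000 passes to the descendants.
No child survives, so the initial division is made at the grandchildren's generation.
The descendants' portion (216,000) is divided into 12 shares of 18,000: Kenji, Linnea, Phaedra, Samir, Quinn, Vikram, Celia, Efua, and Niko each take 18,000; Wendel's 18,000 share passes to Wendel's issue; Kira's 18,000 share passes to Kira's issue; Saskia's 18,000 share passes to Saskia's issue.
Wendel's share (18,000) is divided into 2 shares of 9,000: Willa and Jana each take 9,000.
Kira's share (18,000) is divided into 2 shares of 9,000: Amira and Bertrand each take 9,000.
Saskia's share (18,000) is divided into 2 shares of 9,000: Lena and Hanna each take 9,000.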